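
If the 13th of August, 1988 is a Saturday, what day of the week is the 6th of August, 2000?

Sunday

From August 13, 1988 to August 13, 1999: 11 years, of which 2 contain a Feb 29 — 9×365 + 2×366 = 4017 days.
August 1999: 31 − 13 = 18 days remain.
Then 11 full months totalling 335 days.
August 1–6, 2000: 6 days.
Residual: 359 days.
Total: 4376 days.
4376 mod 7 = 1, so 1 day after Saturday is Sunday.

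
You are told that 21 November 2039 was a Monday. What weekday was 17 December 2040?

Monday

November 2039: 30 − 21 = 9 days remain.
Then 12 full months totalling 366 days.
December 1–17, 2040: 17 days.
Total: 9 + 366 + 17 = 392 days.
392 is a multiple of 7, so 17 December 2040 falls on the same weekday: Monday.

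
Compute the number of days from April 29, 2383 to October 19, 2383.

173

April 2383: 30 − 29 = 1 day remains.
Then May (31), June (30), July (31), August (31), September (30): 31 + 30 + 31 + 31 + 30 = 153 days.
October 1–19, 2383: 19 days.
Total: 1 + 153 + 19 = 173 days.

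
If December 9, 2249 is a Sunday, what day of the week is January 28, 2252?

Wednesday

Day-of-year of December 9, 2249: 343.
Day-of-year of January 28, 2252: 28.
2249 has 365 days, so 365 − 343 = 22 days remain in 2249.
Full years: 2250: 365; 2251: 365. Sum = 730.
Total: 22 + 730 + 28 = 780 days.
780 mod 7 = 3, so 3 days after Sunday is Wednesday.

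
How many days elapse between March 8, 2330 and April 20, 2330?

March 2330: 31 − 8 = 23 days remain.
April 1–20, 2330: 20 days.
Total: 23 + 20 = 43 days.

43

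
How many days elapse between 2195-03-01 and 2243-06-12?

From March 1, 2195 to March 1, 2243: 48 years, of which 11 contain a Feb 29 — 37×365 + 11×366 = 17531 days.
(2200 is not a leap year (divisible by 100 but not 400).)
March 2243: 31 − 1 = 30 days remain.
Then April (30), May (31): 30 + 31 = 61 days.
June 1–12, 2243: 12 days.
Residual: 103 days.
Total: 17634 days.

17634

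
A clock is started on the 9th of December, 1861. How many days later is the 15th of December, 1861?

6

Within December 1861: 15 − 9 = 6 days.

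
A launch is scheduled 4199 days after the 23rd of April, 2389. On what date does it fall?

the 21st of October, 2400

Count 4199 days after April 23, 2389:
Day-of-year of April 23, 2389: 113.
Day-of-year of October 21, 2400: 295.
2389 has 365 days, so 365 − 113 = 252 days remain in 2389.
Full years 2390–2399: 8 common + 2 leap = 8×365 + 2×366 = 3652 days.
Total: 252 + 3652 + 295 = 4199 days.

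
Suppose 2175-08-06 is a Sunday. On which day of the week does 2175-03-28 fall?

Tuesday

Count forward from the earlier date (March 28, 2175) to the later (August 6, 2175):
March 2175: 31 − 28 = 3 days remain.
Then April (30), May (31), June (30), July (31): 30 + 31 + 30 + 31 = 122 days.
August 1–6, 2175: 6 days.
Total: 3 + 122 + 6 = 131 days.
131 mod 7 = 5, so 5 days before Sunday is Tuesday.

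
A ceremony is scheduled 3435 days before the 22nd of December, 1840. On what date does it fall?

the 28th of July, 1831

Count 3435 days before December 22, 1840:
From July 28, 1831 to July 28, 1840: 9 years, of which 3 contain a Feb 29 — 6×365 + 3×366 = 3288 days.
July 1840: 31 − 28 = 3 days remain.
Then August (31), September (30), October (31), November (30): 31 + 30 + 31 + 30 = 122 days.
December 1–22, 1840: 22 days.
Residual: 147 days.
Total: 3435 days.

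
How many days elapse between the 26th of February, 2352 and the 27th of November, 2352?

February 2352: 29 − 26 = 3 days remain (2352 is a leap year, so February has 29 days).
Then March (31), April (30), May (31), June (30), July (31), August (31), September (30), October (31): 31 + 30 + 31 + 30 + 31 + 31 + 30 + 31 = 245 days.
November 1–27, 2352: 27 days.
Total: 3 + 245 + 27 = 275 days.

275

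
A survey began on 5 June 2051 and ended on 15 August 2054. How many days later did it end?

1167

Day-of-year of June 5, 2051: 156.
Day-of-year of August 15, 2054: 227.
2051 has 365 days, so 365 − 156 = 209 days remain in 2051.
Full years: 2052: 366; 2053: 365. Sum = 731.
Total: 209 + 731 + 227 = 1167 days.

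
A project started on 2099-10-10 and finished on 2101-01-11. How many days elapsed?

October 2099: 31 − 10 = 21 days remain.
Then 14 full months totalling 426 days.
January 1–11, 2101: 11 days.
Total: 21 + 426 + 11 = 458 days.

458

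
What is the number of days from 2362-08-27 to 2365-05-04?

August 27, 2362 → August 27, 2363: 365 days.
August 27, 2363 → August 27, 2364: 366 days (2364 is a leap year).
August 2364: 31 − 27 = 4 days remain.
Then September (30), October (31), November (30), December (31), January (31), February 2365 (28), March (31), April (30): 30 + 31 + 30 + 31 + 31 + 28 + 31 + 30 = 242 days.
May 1–4, 2365: 4 days.
Residual: 250 days.
Total: 981 days.

981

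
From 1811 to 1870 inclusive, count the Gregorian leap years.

15

Years divisible by 4: 1812, 1816, …, 1868 — 15 in all.
No century exceptions apply. Count: 15.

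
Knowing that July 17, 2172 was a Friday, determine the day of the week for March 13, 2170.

Tuesday

Count forward from the earlier date (March 13, 2170) to the later (July 17, 2172):
March 2170: 31 − 13 = 18 days remain.
Then 27 full months totalling 822 days.
July 1–17, 2172: 17 days.
Total: 18 + 822 + 17 = 857 days.
857 mod 7 = 3, so 3 days before Friday is Tuesday.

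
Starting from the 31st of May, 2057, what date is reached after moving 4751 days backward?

the 28th of May, 2044

Count 4751 days before May 31, 2057:
From May 28, 2044 to May 28, 2057: 13 years, of which 3 contain a Feb 29 — 10×365 + 3×366 = 4748 days.
Within May 2057: 31 − 28 = 3 days.
Total: 4751 days.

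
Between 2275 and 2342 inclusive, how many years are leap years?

Years divisible by 4: 2276, 2280, …, 2340 — 17 in all.
Of these, 2300 is divisible by 100 but not 400, so not leap.
Leap years: 17 − 1 = 16.

16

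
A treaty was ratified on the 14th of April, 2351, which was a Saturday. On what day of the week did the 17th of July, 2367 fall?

Day-of-year of April 14, 2351: 104.
Day-of-year of July 17, 2367: 198.
2351 has 365 days, so 365 − 104 = 261 days remain in 2351.
Full years 2352–2366: 11 common + 4 leap = 11×365 + 4×366 = 5479 days.
Total: 261 + 5479 + 198 = 5938 days.
5938 mod 7 = 2, so 2 days after Saturday is Monday.

Monday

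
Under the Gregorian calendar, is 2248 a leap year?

2248 is a leap year.

Yes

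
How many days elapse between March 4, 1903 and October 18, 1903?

228

March 1903: 31 − 4 = 27 days remain.
Then April (30), May (31), June (30), July (31), August (31), September (30): 30 + 31 + 30 + 31 + 31 + 30 = 183 days.
October 1–18, 1903: 18 days.
Total: 27 + 183 + 18 = 228 days.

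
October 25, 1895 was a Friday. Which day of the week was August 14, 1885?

Friday

Count forward from the earlier date (August 14, 1885) to the later (October 25, 1895):
Day-of-year of August 14, 1885: 226.
Day-of-year of October 25, 1895: 298.
1885 has 365 days, so 365 − 226 = 139 days remain in 1885.
Full years 1886–1894: 7 common + 2 leap = 7×365 + 2×366 = 3287 days.
Total: 139 + 3287 + 298 = 3724 days.
3724 is a multiple of 7, so August 14, 1885 falls on the same weekday: Friday.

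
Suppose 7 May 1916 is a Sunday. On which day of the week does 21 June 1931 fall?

Sunday

Day-of-year of May 7, 1916: 128.
Day-of-year of June 21, 1931: 172.
1916 has 366 days, so 366 − 128 = 238 days remain in 1916.
Full years 1917–1930: 11 common + 3 leap = 11×365 + 3×366 = 5113 days.
Total: 238 + 5113 + 172 = 5523 days.
5523 is a multiple of 7, so 21 June 1931 falls on the same weekday: Sunday.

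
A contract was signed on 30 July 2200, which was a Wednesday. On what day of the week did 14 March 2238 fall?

From July 30, 2200 to July 30, 2237: 37 years, of which 9 contain a Feb 29 — 28×365 + 9×366 = 13514 days.
July 2237: 31 − 30 = 1 day remains.
Then August (31), September (30), October (31), November (30), December (31), January (31), February 2238 (28): 31 + 30 + 31 + 30 + 31 + 31 + 28 = 212 days.
March 1–14, 2238: 14 days.
Residual: 227 days.
Total: 13741 days.
13741 is a multiple of 7, so 14 March 2238 falls on the same weekday: Wednesday.

Wednesday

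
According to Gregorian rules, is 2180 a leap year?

Yes

2180 is a leap year.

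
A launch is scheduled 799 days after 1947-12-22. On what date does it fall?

1950-02-28

Count 799 days after December 22, 1947:
Day-of-year of December 22, 1947: 356.
Day-of-year of February 28, 1950: 59.
1947 has 365 days, so 365 − 356 = 9 days remain in 1947.
Full years: 1948: 366; 1949: 365. Sum = 731.
Total: 9 + 731 + 59 = 799 days.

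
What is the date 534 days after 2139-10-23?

2141-04-09

Count 534 days after October 23, 2139:
Day-of-year of October 23, 2139: 296.
Day-of-year of April 9, 2141: 99.
2139 has 365 days, so 365 − 296 = 69 days remain in 2139.
Full years: 2140: 366. Sum = 366.
Total: 69 + 366 + 99 = 534 days.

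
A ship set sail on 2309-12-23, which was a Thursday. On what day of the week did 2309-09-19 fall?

Count forward from the earlier date (September 19, 2309) to the later (December 23, 2309):
September 2309: 30 − 19 = 11 days remain.
Then October (31), November (30): 31 + 30 = 61 days.
December 1–23, 2309: 23 days.
Total: 11 + 61 + 23 = 95 days.
95 mod 7 = 4, so 4 days before Thursday is Sunday.

Sunday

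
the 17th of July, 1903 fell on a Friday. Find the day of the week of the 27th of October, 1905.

Friday

July 1903: 31 − 17 = 14 days remain.
Then 26 full months totalling 792 days.
October 1–27, 1905: 27 days.
Total: 14 + 792 + 27 = 833 days.
833 is a multiple of 7, so the 27th of October, 1905 falls on the same weekday: Friday.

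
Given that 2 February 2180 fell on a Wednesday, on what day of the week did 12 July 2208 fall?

From February 2, 2180 to February 2, 2208: 28 years, of which 6 contain a Feb 29 — 22×365 + 6×366 = 10226 days.
(2200 is not a leap year (divisible by 100 but not 400).)
February 2208: 29 − 2 = 27 days remain (2208 is a leap year, so February has 29 days).
Then March (31), April (30), May (31), June (30): 31 + 30 + 31 + 30 = 122 days.
July 1–12, 2208: 12 days.
Residual: 161 days.
Total: 10387 days.
10387 mod 7 = 6, so 6 days after Wednesday is Tuesday.

Tuesday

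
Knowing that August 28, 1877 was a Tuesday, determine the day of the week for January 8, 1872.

Monday

Count forward from the earlier date (January 8, 1872) to the later (August 28, 1877):
Day-of-year of January 8, 1872: 8.
Day-of-year of August 28, 1877: 240.
1872 has 366 days, so 366 − 8 = 358 days remain in 1872.
Full years: 1873: 365; 1874: 365; 1875: 365; 1876: 366. Sum = 1461.
Total: 358 + 1461 + 240 = 2059 days.
2059 mod 7 = 1, so 1 day before Tuesday is Monday.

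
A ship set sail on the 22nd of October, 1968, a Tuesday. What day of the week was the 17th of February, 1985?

From October 22, 1968 to October 22, 1984: 16 years, of which 4 contain a Feb 29 — 12×365 + 4×366 = 5844 days.
October 1984: 31 − 22 = 9 days remain.
Then November (30), December (31), January (31): 30 + 31 + 31 = 92 days.
February 1–17, 1985: 17 days (1985 is not a leap year).
Residual: 118 days.
Total: 5962 days.
5962 mod 7 = 5, so 5 days after Tuesday is Sunday.

Sunday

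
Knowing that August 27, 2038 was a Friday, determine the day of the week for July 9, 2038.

Count forward from the earlier date (July 9, 2038) to the later (August 27, 2038):
July 2038: 31 − 9 = 22 days remain.
August 1–27, 2038: 27 days.
Total: 22 + 27 = 49 days.
49 is a multiple of 7, so July 9, 2038 falls on the same weekday: Friday.

Friday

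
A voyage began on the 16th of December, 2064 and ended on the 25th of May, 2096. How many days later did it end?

Day-of-year of December 16, 2064: 351.
Day-of-year of May 25, 2096: 146.
2064 has 366 days, so 366 − 351 = 15 days remain in 2064.
Full years 2065–2095: 24 common + 7 leap = 24×365 + 7×366 = 11322 days.
Total: 15 + 11322 + 146 = 11483 days.

11483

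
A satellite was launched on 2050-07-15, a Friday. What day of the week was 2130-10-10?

Day-of-year of July 15, 2050: 196.
Day-of-year of October 10, 2130: 283.
2050 has 365 days, so 365 − 196 = 169 days remain in 2050.
Full years 2051–2129: 60 common + 19 leap = 60×365 + 19×366 = 28854 days.
Total: 169 + 28854 + 283 = 29306 days.
29306 mod 7 = 4, so 4 days after Friday is Tuesday.

Tuesday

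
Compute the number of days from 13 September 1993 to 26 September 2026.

12066

From September 13, 1993 to September 13, 2026: 33 years, of which 8 contain a Feb 29 — 25×365 + 8×366 = 12053 days.
(2000 is a leap year (divisible by 400).)
Within September 2026: 26 − 13 = 13 days.
Total: 12066 days.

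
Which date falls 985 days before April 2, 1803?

July 21, 1800

Count 985 days before April 2, 1803:
Day-of-year of July 21, 1800: 202.
Day-of-year of April 2, 1803: 92.
1800 has 365 days, so 365 − 202 = 163 days remain in 1800.
Full years: 1801: 365; 1802: 365. Sum = 730.
Total: 163 + 730 + 92 = 985 days.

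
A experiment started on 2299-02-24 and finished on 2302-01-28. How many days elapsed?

1068

Day-of-year of February 24, 2299: 55.
Day-of-year of January 28, 2302: 28.
2299 has 365 days, so 365 − 55 = 310 days remain in 2299.
Full years: 2300: 365; 2301: 365. Sum = 730.
Total: 310 + 730 + 28 = 1068 days.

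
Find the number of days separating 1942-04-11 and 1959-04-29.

From April 11, 1942 to April 11, 1959: 17 years, of which 4 contain a Feb 29 — 13×365 + 4×366 = 6209 days.
Within April 1959: 29 − 11 = 18 days.
Total: 6227 days.

6227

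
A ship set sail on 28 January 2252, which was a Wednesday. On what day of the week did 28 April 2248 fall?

Count forward from the earlier date (April 28, 2248) to the later (January 28, 2252):
Day-of-year of April 28, 2248: 119.
Day-of-year of January 28, 2252: 28.
2248 has 366 days, so 366 − 119 = 247 days remain in 2248.
Full years: 2249: 365; 2250: 365; 2251: 365. Sum = 1095.
Total: 247 + 1095 + 28 = 1370 days.
1370 mod 7 = 5, so 5 days before Wednesday is Friday.

Friday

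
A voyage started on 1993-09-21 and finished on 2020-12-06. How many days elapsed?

Day-of-year of September 21, 1993: 264.
Day-of-year of December 6, 2020: 341.
1993 has 365 days, so 365 − 264 = 101 days remain in 1993.
Full years 1994–2019: 20 common + 6 leap = 20×365 + 6×366 = 9496 days.
Total: 101 + 9496 + 341 = 9938 days.

9938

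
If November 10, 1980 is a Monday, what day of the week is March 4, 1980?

Count forward from the earlier date (March 4, 1980) to the later (November 10, 1980):
March 1980: 31 − 4 = 27 days remain.
Then April (30), May (31), June (30), July (31), August (31), September (30), October (31): 30 + 31 + 30 + 31 + 31 + 30 + 31 = 214 days.
November 1–10, 1980: 10 days.
Total: 27 + 214 + 10 = 251 days.
251 mod 7 = 6, so 6 days before Monday is Tuesday.

Tuesday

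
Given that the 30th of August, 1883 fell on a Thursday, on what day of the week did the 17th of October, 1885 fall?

Saturday

August 1883: 31 − 30 = 1 day remains.
Then 25 full months totalling 761 days.
October 1–17, 1885: 17 days.
Total: 1 + 761 + 17 = 779 days.
779 mod 7 = 2, so 2 days after Thursday is Saturday.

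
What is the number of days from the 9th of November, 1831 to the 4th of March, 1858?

9612

Day-of-year of November 9, 1831: 313.
Day-of-year of March 4, 1858: 63.
1831 has 365 days, so 365 − 313 = 52 days remain in 1831.
Full years 1832–1857: 19 common + 7 leap = 19×365 + 7×366 = 9497 days.
Total: 52 + 9497 + 63 = 9612 days.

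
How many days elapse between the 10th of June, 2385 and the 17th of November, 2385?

160

June 2385: 30 − 10 = 20 days remain.
Then July (31), August (31), September (30), October (31): 31 + 31 + 30 + 31 = 123 days.
November 1–17, 2385: 17 days.
Total: 20 + 123 + 17 = 160 days.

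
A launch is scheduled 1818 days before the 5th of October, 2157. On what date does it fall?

the 13th of October, 2152

Count 1818 days before October 5, 2157:
October 13, 2152 → October 13, 2153: 365 days.
October 13, 2153 → October 13, 2154: 365 days.
October 13, 2154 → October 13, 2155: 365 days.
October 13, 2155 → October 13, 2156: 366 days (2156 is a leap year).
October 2156: 31 − 13 = 18 days remain.
Then 11 full months totalling 334 days.
October 1–5, 2157: 5 days.
Residual: 357 days.
Total: 1818 days.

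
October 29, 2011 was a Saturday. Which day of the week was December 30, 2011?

Friday

October 2011: 31 − 29 = 2 days remain.
Then November (30): 30 days.
December 1–30, 2011: 30 days.
Total: 2 + 30 + 30 = 62 days.
62 mod 7 = 6, so 6 days after Saturday is Friday.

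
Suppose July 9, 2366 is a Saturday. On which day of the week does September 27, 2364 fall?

Count forward from the earlier date (September 27, 2364) to the later (July 9, 2366):
September 2364: 30 − 27 = 3 days remain.
Then 21 full months totalling 638 days.
July 1–9, 2366: 9 days.
Total: 3 + 638 + 9 = 650 days.
650 mod 7 = 6, so 6 days before Saturday is Sunday.

Sunday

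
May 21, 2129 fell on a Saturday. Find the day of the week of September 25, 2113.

Count forward from the earlier date (September 25, 2113) to the later (May 21, 2129):
Day-of-year of September 25, 2113: 268.
Day-of-year of May 21, 2129: 141.
2113 has 365 days, so 365 − 268 = 97 days remain in 2113.
Full years 2114–2128: 11 common + 4 leap = 11×365 + 4×366 = 5479 days.
Total: 97 + 5479 + 141 = 5717 days.
5717 mod 7 = 5, so 5 days before Saturday is Monday.

Monday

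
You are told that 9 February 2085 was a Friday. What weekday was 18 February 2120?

Day-of-year of February 9, 2085: 40.
Day-of-year of February 18, 2120: 49.
2085 has 365 days, so 365 − 40 = 325 days remain in 2085.
Full years 2086–2119: 27 common + 7 leap = 27×365 + 7×366 = 12417 days.
Total: 325 + 12417 + 49 = 12791 days.
12791 mod 7 = 2, so 2 days after Friday is Sunday.

Sunday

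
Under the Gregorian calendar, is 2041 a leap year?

2041 is not a leap year.

No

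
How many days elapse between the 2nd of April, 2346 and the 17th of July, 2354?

3028

Day-of-year of April 2, 2346: 92.
Day-of-year of July 17, 2354: 198.
2346 has 365 days, so 365 − 92 = 273 days remain in 2346.
Full years 2347–2353: 5 common + 2 leap = 5×365 + 2×366 = 2557 days.
Total: 273 + 2557 + 198 = 3028 days.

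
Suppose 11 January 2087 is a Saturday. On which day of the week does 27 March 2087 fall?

January 2087: 31 − 11 = 20 days remain.
Then February 2087 (28): 28 days.
March 1–27, 2087: 27 days.
Total: 20 + 28 + 27 = 75 days.
75 mod 7 = 5, so 5 days after Saturday is Thursday.

Thursday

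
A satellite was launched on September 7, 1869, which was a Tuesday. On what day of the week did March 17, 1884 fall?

Monday

Day-of-year of September 7, 1869: 250.
Day-of-year of March 17, 1884: 77.
1869 has 365 days, so 365 − 250 = 115 days remain in 1869.
Full years 1870–1883: 11 common + 3 leap = 11×365 + 3×366 = 5113 days.
Total: 115 + 5113 + 77 = 5305 days.
5305 mod 7 = 6, so 6 days after Tuesday is Monday.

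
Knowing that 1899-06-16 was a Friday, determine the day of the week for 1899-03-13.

Monday

Count forward from the earlier date (March 13, 1899) to the later (June 16, 1899):
March 1899: 31 − 13 = 18 days remain.
Then April (30), May (31): 30 + 31 = 61 days.
June 1–16, 1899: 16 days.
Total: 18 + 61 + 16 = 95 days.
95 mod 7 = 4, so 4 days before Friday is Monday.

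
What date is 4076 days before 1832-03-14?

1821-01-15

Count 4076 days before March 14, 1832:
Day-of-year of January 15, 1821: 15.
Day-of-year of March 14, 1832: 74.
1821 has 365 days, so 365 − 15 = 350 days remain in 1821.
Full years 1822–1831: 8 common + 2 leap = 8×365 + 2×366 = 3652 days.
Total: 350 + 3652 + 74 = 4076 days.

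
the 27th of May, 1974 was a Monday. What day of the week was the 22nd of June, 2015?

Monday

From May 27, 1974 to May 27, 2015: 41 years, of which 10 contain a Feb 29 — 31×365 + 10×366 = 14975 days.
(2000 is a leap year (divisible by 400).)
May 2015: 31 − 27 = 4 days remain.
June 1–22, 2015: 22 days.
Residual: 26 days.
Total: 15001 days.
15001 is a multiple of 7, so the 22nd of June, 2015 falls on the same weekday: Monday.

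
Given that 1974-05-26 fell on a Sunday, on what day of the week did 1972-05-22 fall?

Monday

Count forward from the earlier date (May 22, 1972) to the later (May 26, 1974):
Day-of-year of May 22, 1972: 143.
Day-of-year of May 26, 1974: 146.
1972 has 366 days, so 366 − 143 = 223 days remain in 1972.
Full years: 1973: 365. Sum = 365.
Total: 223 + 365 + 146 = 734 days.
734 mod 7 = 6, so 6 days before Sunday is Monday.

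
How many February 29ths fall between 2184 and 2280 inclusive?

Years divisible by 4: 2184, 2188, …, 2280 — 25 in all.
Of these, 2200 is divisible by 100 but not 400, so not leap.
Leap years: 25 − 1 = 24.

24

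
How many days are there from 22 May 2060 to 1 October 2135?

27524

Day-of-year of May 22, 2060: 143.
Day-of-year of October 1, 2135: 274.
2060 has 366 days, so 366 − 143 = 223 days remain in 2060.
Full years 2061–2134: 57 common + 17 leap = 57×365 + 17×366 = 27027 days.
Total: 223 + 27027 + 274 = 27524 days.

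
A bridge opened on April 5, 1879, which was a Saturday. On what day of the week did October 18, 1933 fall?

Wednesday

From April 5, 1879 to April 5, 1933: 54 years, of which 13 contain a Feb 29 — 41×365 + 13×366 = 19723 days.
(1900 is not a leap year (divisible by 100 but not 400).)
April 1933: 30 − 5 = 25 days remain.
Then May (31), June (30), July (31), August (31), September (30): 31 + 30 + 31 + 31 + 30 = 153 days.
October 1–18, 1933: 18 days.
Residual: 196 days.
Total: 19919 days.
19919 mod 7 = 4, so 4 days after Saturday is Wednesday.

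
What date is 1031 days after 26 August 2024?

23 June 2027

Count 1031 days after August 26, 2024:
August 26, 2024 → August 26, 2025: 365 days.
August 26, 2025 → August 26, 2026: 365 days.
August 2026: 31 − 26 = 5 days remain.
Then 9 full months totalling 273 days.
June 1–23, 2027: 23 days.
Residual: 301 days.
Total: 1031 days.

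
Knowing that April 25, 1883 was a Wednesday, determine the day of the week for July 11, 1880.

Sunday

Count forward from the earlier date (July 11, 1880) to the later (April 25, 1883):
Day-of-year of July 11, 1880: 193.
Day-of-year of April 25, 1883: 115.
1880 has 366 days, so 366 − 193 = 173 days remain in 1880.
Full years: 1881: 365; 1882: 365. Sum = 730.
Total: 173 + 730 + 115 = 1018 days.
1018 mod 7 = 3, so 3 days before Wednesday is Sunday.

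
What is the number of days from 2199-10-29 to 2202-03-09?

Day-of-year of October 29, 2199: 302.
Day-of-year of March 9, 2202: 68.
2199 has 365 days, so 365 − 302 = 63 days remain in 2199.
Full years: 2200: 365; 2201: 365. Sum = 730.
Total: 63 + 730 + 68 = 861 days.

861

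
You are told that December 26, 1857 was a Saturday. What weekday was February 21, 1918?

Thursday

From December 26, 1857 to December 26, 1917: 60 years, of which 14 contain a Feb 29 — 46×365 + 14×366 = 21914 days.
(1900 is not a leap year (divisible by 100 but not 400).)
December 1917: 31 − 26 = 5 days remain.
Then January (31): 31 days.
February 1–21, 1918: 21 days (1918 is not a leap year).
Residual: 57 days.
Total: 21971 days.
21971 mod 7 = 5, so 5 days after Saturday is Thursday.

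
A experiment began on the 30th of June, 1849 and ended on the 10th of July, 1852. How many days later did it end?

1106

June 30, 1849 → June 30, 1850: 365 days.
June 30, 1850 → June 30, 1851: 365 days.
June 30, 1851 → June 30, 1852: 366 days (1852 is a leap year).
June 1852: 30 − 30 = 0 days remain.
July 1–10, 1852: 10 days.
Residual: 10 days.
Total: 1106 days.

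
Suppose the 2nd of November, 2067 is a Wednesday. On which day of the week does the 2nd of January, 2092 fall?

From November 2, 2067 to November 2, 2091: 24 years, of which 6 contain a Feb 29 — 18×365 + 6×366 = 8766 days.
November 2091: 30 − 2 = 28 days remain.
Then December (31): 31 days.
January 1–2, 2092: 2 days.
Residual: 61 days.
Total: 8827 days.
8827 is a multiple of 7, so the 2nd of January, 2092 falls on the same weekday: Wednesday.

Wednesday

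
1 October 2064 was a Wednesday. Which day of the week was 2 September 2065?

October 2064: 31 − 1 = 30 days remain.
Then 10 full months totalling 304 days.
September 1–2, 2065: 2 days.
Total: 30 + 304 + 2 = 336 days.
336 is a multiple of 7, so 2 September 2065 falls on the same weekday: Wednesday.

Wednesday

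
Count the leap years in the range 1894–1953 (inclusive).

Years divisible by 4: 1896, 1900, …, 1952 — 15 in all.
Of these, 1900 is divisible by 100 but not 400, so not leap.
Leap years: 15 − 1 = 14.

14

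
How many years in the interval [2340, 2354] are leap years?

4

Years divisible by 4 in [2340, 2354]: 2340, 2344, 2348, 2352.
No century exceptions apply. Count: 4.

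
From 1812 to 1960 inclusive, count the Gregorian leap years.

Years divisible by 4: 1812, 1816, …, 1960 — 38 in all.
Of these, 1900 is divisible by 100 but not 400, so not leap.
Leap years: 38 − 1 = 37.

37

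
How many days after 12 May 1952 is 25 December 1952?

May 1952: 31 − 12 = 19 days remain.
Then June (30), July (31), August (31), September (30), October (31), November (30): 30 + 31 + 31 + 30 + 31 + 30 = 183 days.
December 1–25, 1952: 25 days.
Total: 19 + 183 + 25 = 227 days.

227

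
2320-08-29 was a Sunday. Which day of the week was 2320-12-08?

Wednesday

August 2320: 31 − 29 = 2 days remain.
Then September (30), October (31), November (30): 30 + 31 + 30 = 91 days.
December 1–8, 2320: 8 days.
Total: 2 + 91 + 8 = 101 days.
101 mod 7 = 3, so 3 days after Sunday is Wednesday.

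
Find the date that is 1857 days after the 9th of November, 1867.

the 9th of December, 1872

Count 1857 days after November 9, 1867:
Day-of-year of November 9, 1867: 313.
Day-of-year of December 9, 1872: 344.
1867 has 365 days, so 365 − 313 = 52 days remain in 1867.
Full years: 1868: 366; 1869: 365; 1870: 365; 1871: 365. Sum = 1461.
Total: 52 + 1461 + 344 = 1857 days.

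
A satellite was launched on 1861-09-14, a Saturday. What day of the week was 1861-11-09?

September 1861: 30 − 14 = 16 days remain.
Then October (31): 31 days.
November 1–9, 1861: 9 days.
Total: 16 + 31 + 9 = 56 days.
56 is a multiple of 7, so 1861-11-09 falls on the same weekday: Saturday.

Saturday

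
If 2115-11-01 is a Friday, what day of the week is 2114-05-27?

Count forward from the earlier date (May 27, 2114) to the later (November 1, 2115):
May 27, 2114 → May 27, 2115: 365 days.
May 2115: 31 − 27 = 4 days remain.
Then June (30), July (31), August (31), September (30), October (31): 30 + 31 + 31 + 30 + 31 = 153 days.
November 1, 2115: 1 day.
Residual: 158 days.
Total: 523 days.
523 mod 7 = 5, so 5 days before Friday is Sunday.

Sunday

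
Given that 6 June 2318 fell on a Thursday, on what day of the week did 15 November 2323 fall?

Thursday

Day-of-year of June 6, 2318: 157.
Day-of-year of November 15, 2323: 319.
2318 has 365 days, so 365 − 157 = 208 days remain in 2318.
Full years: 2319: 365; 2320: 366; 2321: 365; 2322: 365. Sum = 1461.
Total: 208 + 1461 + 319 = 1988 days.
1988 is a multiple of 7, so 15 November 2323 falls on the same weekday: Thursday.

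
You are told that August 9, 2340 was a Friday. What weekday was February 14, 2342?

Day-of-year of August 9, 2340: 222.
Day-of-year of February 14, 2342: 45.
2340 has 366 days, so 366 − 222 = 144 days remain in 2340.
Full years: 2341: 365. Sum = 365.
Total: 144 + 365 + 45 = 554 days.
554 mod 7 = 1, so 1 day after Friday is Saturday.

Saturday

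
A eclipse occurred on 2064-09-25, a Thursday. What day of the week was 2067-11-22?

Day-of-year of September 25, 2064: 269.
Day-of-year of November 22, 2067: 326.
2064 has 366 days, so 366 − 269 = 97 days remain in 2064.
Full years: 2065: 365; 2066: 365. Sum = 730.
Total: 97 + 730 + 326 = 1153 days.
1153 mod 7 = 5, so 5 days after Thursday is Tuesday.

Tuesday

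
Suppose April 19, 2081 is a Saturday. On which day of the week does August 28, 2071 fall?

Friday

Count forward from the earlier date (August 28, 2071) to the later (April 19, 2081):
From August 28, 2071 to August 28, 2080: 9 years, of which 3 contain a Feb 29 — 6×365 + 3×366 = 3288 days.
August 2080: 31 − 28 = 3 days remain.
Then September (30), October (31), November (30), December (31), January (31), February 2081 (28), March (31): 30 + 31 + 30 + 31 + 31 + 28 + 31 = 212 days.
April 1–19, 2081: 19 days.
Residual: 234 days.
Total: 3522 days.
3522 mod 7 = 1, so 1 day before Saturday is Friday.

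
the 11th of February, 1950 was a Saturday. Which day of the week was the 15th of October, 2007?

Monday

From February 11, 1950 to February 11, 2007: 57 years, of which 14 contain a Feb 29 — 43×365 + 14×366 = 20819 days.
(2000 is a leap year (divisible by 400).)
February 2007: 28 − 11 = 17 days remain (2007 is not a leap year, so February has 28 days).
Then March (31), April (30), May (31), June (30), July (31), August (31), September (30): 31 + 30 + 31 + 30 + 31 + 31 + 30 = 214 days.
October 1–15, 2007: 15 days.
Residual: 246 days.
Total: 21065 days.
21065 mod 7 = 2, so 2 days after Saturday is Monday.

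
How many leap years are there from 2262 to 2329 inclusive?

16

Years divisible by 4: 2264, 2268, …, 2328 — 17 in all.
Of these, 2300 is divisible by 100 but not 400, so not leap.
Leap years: 17 − 1 = 16.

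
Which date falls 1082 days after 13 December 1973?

29 November 1976

Count 1082 days after December 13, 1973:
December 13, 1973 → December 13, 1974: 365 days.
December 13, 1974 → December 13, 1975: 365 days.
December 1975: 31 − 13 = 18 days remain.
Then 10 full months totalling 305 days.
November 1–29, 1976: 29 days.
Residual: 352 days.
Total: 1082 days.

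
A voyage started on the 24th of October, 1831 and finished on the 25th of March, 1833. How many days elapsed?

Day-of-year of October 24, 1831: 297.
Day-of-year of March 25, 1833: 84.
1831 has 365 days, so 365 − 297 = 68 days remain in 1831.
Full years: 1832: 366. Sum = 366.
Total: 68 + 366 + 84 = 518 days.

518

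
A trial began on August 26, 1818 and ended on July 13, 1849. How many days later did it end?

Day-of-year of August 26, 1818: 238.
Day-of-year of July 13, 1849: 194.
1818 has 365 days, so 365 − 238 = 127 days remain in 1818.
Full years 1819–1848: 22 common + 8 leap = 22×365 + 8×366 = 10958 days.
Total: 127 + 10958 + 194 = 11279 days.

11279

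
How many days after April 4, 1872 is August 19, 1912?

Day-of-year of April 4, 1872: 95.
Day-of-year of August 19, 1912: 232.
1872 has 366 days, so 366 − 95 = 271 days remain in 1872.
Full years 1873–1911: 31 common + 8 leap = 31×365 + 8×366 = 14243 days.
Total: 271 + 14243 + 232 = 14746 days.

14746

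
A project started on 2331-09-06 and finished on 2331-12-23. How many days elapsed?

108

September 2331: 30 − 6 = 24 days remain.
Then October (31), November (30): 31 + 30 = 61 days.
December 1–23, 2331: 23 days.
Total: 24 + 61 + 23 = 108 days.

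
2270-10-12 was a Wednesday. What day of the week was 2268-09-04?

Friday

Count forward from the earlier date (September 4, 2268) to the later (October 12, 2270):
September 4, 2268 → September 4, 2269: 365 days.
September 4, 2269 → September 4, 2270: 365 days.
September 2270: 30 − 4 = 26 days remain.
October 1–12, 2270: 12 days.
Residual: 38 days.
Total: 768 days.
768 mod 7 = 5, so 5 days before Wednesday is Friday.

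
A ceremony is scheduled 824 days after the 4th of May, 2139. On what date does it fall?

the 5th of August, 2141

Count 824 days after May 4, 2139:
May 2139: 31 − 4 = 27 days remain.
Then 26 full months totalling 792 days.
August 1–5, 2141: 5 days.
Total: 27 + 792 + 5 = 824 days.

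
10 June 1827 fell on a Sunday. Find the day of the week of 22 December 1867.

Sunday

Day-of-year of June 10, 1827: 161.
Day-of-year of December 22, 1867: 356.
1827 has 365 days, so 365 − 161 = 204 days remain in 1827.
Full years 1828–1866: 29 common + 10 leap = 29×365 + 10×366 = 14245 days.
Total: 204 + 14245 + 356 = 14805 days.
14805 is a multiple of 7, so 22 December 1867 falls on the same weekday: Sunday.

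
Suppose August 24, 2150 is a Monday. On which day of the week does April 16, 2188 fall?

Wednesday

Day-of-year of August 24, 2150: 236.
Day-of-year of April 16, 2188: 107.
2150 has 365 days, so 365 − 236 = 129 days remain in 2150.
Full years 2151–2187: 28 common + 9 leap = 28×365 + 9×366 = 13514 days.
Total: 129 + 13514 + 107 = 13750 days.
13750 mod 7 = 2, so 2 days after Monday is Wednesday.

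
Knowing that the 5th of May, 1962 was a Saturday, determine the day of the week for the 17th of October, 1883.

Wednesday

Count forward from the earlier date (October 17, 1883) to the later (May 5, 1962):
From October 17, 1883 to October 17, 1961: 78 years, of which 19 contain a Feb 29 — 59×365 + 19×366 = 28489 days.
(1900 is not a leap year (divisible by 100 but not 400).)
October 1961: 31 − 17 = 14 days remain.
Then November (30), December (31), January (31), February 1962 (28), March (31), April (30): 30 + 31 + 31 + 28 + 31 + 30 = 181 days.
May 1–5, 1962: 5 days.
Residual: 200 days.
Total: 28689 days.
28689 mod 7 = 3, so 3 days before Saturday is Wednesday.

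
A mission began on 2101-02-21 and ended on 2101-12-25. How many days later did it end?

307

February 2101: 28 − 21 = 7 days remain (2101 is not a leap year, so February has 28 days).
Then 9 full months totalling 275 days.
December 1–25, 2101: 25 days.
Total: 7 + 275 + 25 = 307 days.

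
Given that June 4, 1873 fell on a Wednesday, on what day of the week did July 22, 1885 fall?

From June 4, 1873 to June 4, 1885: 12 years, of which 3 contain a Feb 29 — 9×365 + 3×366 = 4383 days.
June 1885: 30 − 4 = 26 days remain.
July 1–22, 1885: 22 days.
Residual: 48 days.
Total: 4431 days.
4431 is a multiple of 7, so July 22, 1885 falls on the same weekday: Wednesday.

Wednesday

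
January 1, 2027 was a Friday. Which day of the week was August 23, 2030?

Friday

Day-of-year of January 1, 2027: 1.
Day-of-year of August 23, 2030: 235.
2027 has 365 days, so 365 − 1 = 364 days remain in 2027.
Full years: 2028: 366; 2029: 365. Sum = 731.
Total: 364 + 731 + 235 = 1330 days.
1330 is a multiple of 7, so August 23, 2030 falls on the same weekday: Friday.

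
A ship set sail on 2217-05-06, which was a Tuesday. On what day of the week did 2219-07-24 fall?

May 2217: 31 − 6 = 25 days remain.
Then 25 full months totalling 760 days.
July 1–24, 2219: 24 days.
Total: 25 + 760 + 24 = 809 days.
809 mod 7 = 4, so 4 days after Tuesday is Saturday.

Saturday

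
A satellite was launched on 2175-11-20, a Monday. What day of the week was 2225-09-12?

Monday

From November 20, 2175 to November 20, 2224: 49 years, of which 12 contain a Feb 29 — 37×365 + 12×366 = 17897 days.
(2200 is not a leap year (divisible by 100 but not 400).)
November 2224: 30 − 20 = 10 days remain.
Then 9 full months totalling 274 days.
September 1–12, 2225: 12 days.
Residual: 296 days.
Total: 18193 days.
18193 is a multiple of 7, so 2225-09-12 falls on the same weekday: Monday.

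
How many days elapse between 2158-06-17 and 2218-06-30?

From June 17, 2158 to June 17, 2218: 60 years, of which 14 contain a Feb 29 — 46×365 + 14×366 = 21914 days.
(2200 is not a leap year (divisible by 100 but not 400).)
Within June 2218: 30 − 17 = 13 days.
Total: 21927 days.

21927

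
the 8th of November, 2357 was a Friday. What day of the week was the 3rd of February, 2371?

Wednesday

From November 8, 2357 to November 8, 2370: 13 years, of which 3 contain a Feb 29 — 10×365 + 3×366 = 4748 days.
November 2370: 30 − 8 = 22 days remain.
Then December (31), January (31): 31 + 31 = 62 days.
February 1–3, 2371: 3 days (2371 is not a leap year).
Residual: 87 days.
Total: 4835 days.
4835 mod 7 = 5, so 5 days after Friday is Wednesday.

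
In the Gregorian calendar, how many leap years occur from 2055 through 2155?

Years divisible by 4: 2056, 2060, …, 2152 — 25 in all.
Of these, 2100 is divisible by 100 but not 400, so not leap.
Leap years: 25 − 1 = 24.

24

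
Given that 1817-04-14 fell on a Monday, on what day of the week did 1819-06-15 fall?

April 14, 1817 → April 14, 1818: 365 days.
April 14, 1818 → April 14, 1819: 365 days.
April 1819: 30 − 14 = 16 days remain.
Then May (31): 31 days.
June 1–15, 1819: 15 days.
Residual: 62 days.
Total: 792 days.
792 mod 7 = 1, so 1 day after Monday is Tuesday.

Tuesday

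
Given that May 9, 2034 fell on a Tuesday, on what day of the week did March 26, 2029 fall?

Count forward from the earlier date (March 26, 2029) to the later (May 9, 2034):
Day-of-year of March 26, 2029: 85.
Day-of-year of May 9, 2034: 129.
2029 has 365 days, so 365 − 85 = 280 days remain in 2029.
Full years: 2030: 365; 2031: 365; 2032: 366; 2033: 365. Sum = 1461.
Total: 280 + 1461 + 129 = 1870 days.
1870 mod 7 = 1, so 1 day before Tuesday is Monday.

Monday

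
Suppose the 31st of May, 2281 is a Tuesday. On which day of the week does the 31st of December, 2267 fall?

Count forward from the earlier date (December 31, 2267) to the later (May 31, 2281):
From December 31, 2267 to December 31, 2280: 13 years, of which 4 contain a Feb 29 — 9×365 + 4×366 = 4749 days.
December 2280: 31 − 31 = 0 days remain.
Then January (31), February 2281 (28), March (31), April (30): 31 + 28 + 31 + 30 = 120 days.
May 1–31, 2281: 31 days.
Residual: 151 days.
Total: 4900 days.
4900 is a multiple of 7, so the 31st of December, 2267 falls on the same weekday: Tuesday.

Tuesday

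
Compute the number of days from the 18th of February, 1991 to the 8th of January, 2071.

Day-of-year of February 18, 1991: 49.
Day-of-year of January 8, 2071: 8.
1991 has 365 days, so 365 − 49 = 316 days remain in 1991.
Full years 1992–2070: 59 common + 20 leap = 59×365 + 20×366 = 28855 days.
Total: 316 + 28855 + 8 = 29179 days.

29179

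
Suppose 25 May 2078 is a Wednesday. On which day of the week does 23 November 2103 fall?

Friday

From May 25, 2078 to May 25, 2103: 25 years, of which 5 contain a Feb 29 — 20×365 + 5×366 = 9130 days.
(2100 is not a leap year (divisible by 100 but not 400).)
May 2103: 31 − 25 = 6 days remain.
Then June (30), July (31), August (31), September (30), October (31): 30 + 31 + 31 + 30 + 31 = 153 days.
November 1–23, 2103: 23 days.
Residual: 182 days.
Total: 9312 days.
9312 mod 7 = 2, so 2 days after Wednesday is Friday.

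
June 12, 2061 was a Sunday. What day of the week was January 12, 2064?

Day-of-year of June 12, 2061: 163.
Day-of-year of January 12, 2064: 12.
2061 has 365 days, so 365 − 163 = 202 days remain in 2061.
Full years: 2062: 365; 2063: 365. Sum = 730.
Total: 202 + 730 + 12 = 944 days.
944 mod 7 = 6, so 6 days after Sunday is Saturday.

Saturday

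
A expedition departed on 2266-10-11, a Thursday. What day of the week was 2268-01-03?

Friday

Day-of-year of October 11, 2266: 284.
Day-of-year of January 3, 2268: 3.
2266 has 365 days, so 365 − 284 = 81 days remain in 2266.
Full years: 2267: 365. Sum = 365.
Total: 81 + 365 + 3 = 449 days.
449 mod 7 = 1, so 1 day after Thursday is Friday.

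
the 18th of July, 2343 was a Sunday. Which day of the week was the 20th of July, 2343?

Tuesday

Within July 2343: 20 − 18 = 2 days.
2 mod 7 = 2, so 2 days after Sunday is Tuesday.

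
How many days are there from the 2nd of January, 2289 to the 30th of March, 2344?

20175

Day-of-year of January 2, 2289: 2.
Day-of-year of March 30, 2344: 90.
2289 has 365 days, so 365 − 2 = 363 days remain in 2289.
Full years 2290–2343: 42 common + 12 leap = 42×365 + 12×366 = 19722 days.
Total: 363 + 19722 + 90 = 20175 days.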